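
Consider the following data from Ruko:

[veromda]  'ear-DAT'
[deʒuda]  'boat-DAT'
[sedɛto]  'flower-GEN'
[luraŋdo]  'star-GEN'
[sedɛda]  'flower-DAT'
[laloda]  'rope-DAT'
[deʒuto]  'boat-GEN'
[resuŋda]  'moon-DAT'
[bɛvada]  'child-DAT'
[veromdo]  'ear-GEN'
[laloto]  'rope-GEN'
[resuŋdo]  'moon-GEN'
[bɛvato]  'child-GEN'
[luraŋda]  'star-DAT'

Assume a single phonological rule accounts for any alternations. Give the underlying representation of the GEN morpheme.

/-to/

The GEN suffix surfaces as [-do] and [-to], depending on the final segment of the stem.
By contrast the DAT suffix keeps its initial [d] throughout — that segment must be underlying.
So the underlying form is /-to/, and voiceless stops become voiced after a nasal.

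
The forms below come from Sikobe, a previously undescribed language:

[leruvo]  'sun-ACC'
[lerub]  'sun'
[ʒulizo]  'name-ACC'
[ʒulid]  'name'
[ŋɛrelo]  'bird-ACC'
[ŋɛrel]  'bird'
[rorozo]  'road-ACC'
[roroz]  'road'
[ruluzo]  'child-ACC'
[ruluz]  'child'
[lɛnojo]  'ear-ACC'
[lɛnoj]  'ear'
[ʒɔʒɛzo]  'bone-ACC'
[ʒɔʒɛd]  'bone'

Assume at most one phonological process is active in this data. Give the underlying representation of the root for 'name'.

/ʒulid/

The root 'name' surfaces as [ʒulizo] and [ʒulid], with a stem-final [z] ~ [d] alternation.
Compare 'child', with invariant [z] in [ruluzo] and [ruluz]: an analysis with underlying /z/ and a rule producing [d] in isolation would wrongly predict alternation here too.
The underlying segment must be /d/; voiced stops become fricatives between vowels, yielding [z] there.
So 'name' = /ʒulid/.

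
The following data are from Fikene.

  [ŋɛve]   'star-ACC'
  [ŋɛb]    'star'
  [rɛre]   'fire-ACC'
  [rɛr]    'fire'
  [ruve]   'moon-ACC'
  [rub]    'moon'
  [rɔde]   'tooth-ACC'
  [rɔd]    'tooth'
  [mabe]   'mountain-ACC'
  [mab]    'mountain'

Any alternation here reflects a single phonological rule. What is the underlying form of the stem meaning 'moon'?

/ruv/

The root 'moon' surfaces as [ruve] and [rub], with a stem-final [v] ~ [b] alternation.
The stem 'mountain' ([mabe], [mab]) shows [b] unchanged in both environments, so [b] cannot be basic with [v] derived before the ACC suffix.
The underlying segment must be /v/; voiced fricatives become stops word-finally, yielding [b] there.
The underlying form of 'moon' is therefore /ruv/.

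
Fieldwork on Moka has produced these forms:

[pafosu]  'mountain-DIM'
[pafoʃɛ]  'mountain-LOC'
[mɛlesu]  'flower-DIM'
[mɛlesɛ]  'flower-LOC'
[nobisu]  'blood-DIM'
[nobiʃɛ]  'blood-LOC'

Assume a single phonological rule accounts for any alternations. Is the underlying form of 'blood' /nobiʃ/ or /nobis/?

/nobiʃ/

The stem for 'blood' ends in [s] in [nobisu] but [ʃ] in [nobiʃɛ].
But 'flower' keeps [s] in both environments ([mɛlesu], [mɛlesɛ]), so there is no rule changing /s/ to [ʃ] before the LOC suffix.
Therefore /ʃ/ is basic and [s] is derived by depalatalization (palato-alveolar /ʃ/ becomes [s] when no front vowel follows).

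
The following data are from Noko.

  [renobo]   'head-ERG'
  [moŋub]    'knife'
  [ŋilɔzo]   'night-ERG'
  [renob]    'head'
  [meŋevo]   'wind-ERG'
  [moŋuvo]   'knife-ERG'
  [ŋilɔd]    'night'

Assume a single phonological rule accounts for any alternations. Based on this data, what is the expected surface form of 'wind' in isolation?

In [moŋub] and [moŋuvo] the final segment of 'knife' alternates: [b] ~ [v].
If /b/ were underlying and a rule turned it into [v] before the ERG suffix, 'head' would also alternate; but it has [b] in both [renob] and [renobo].
Therefore /v/ is basic and [b] is derived by word-final hardening (voiced fricatives become stops word-finally).
The one attested form of 'wind', [meŋevo], shows underlying /meŋev/. Applying the same rule word-finally gives [meŋeb].

[meŋeb]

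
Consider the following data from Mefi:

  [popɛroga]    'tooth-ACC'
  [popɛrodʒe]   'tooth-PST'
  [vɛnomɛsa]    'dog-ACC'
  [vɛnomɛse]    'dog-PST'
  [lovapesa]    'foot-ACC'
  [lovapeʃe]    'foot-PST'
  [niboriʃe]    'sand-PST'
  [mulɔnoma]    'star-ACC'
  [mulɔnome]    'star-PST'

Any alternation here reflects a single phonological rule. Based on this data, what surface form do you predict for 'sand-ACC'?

[niborisa]

The root 'foot' surfaces as [lovapesa] and [lovapeʃe], with a stem-final [s] ~ [ʃ] alternation.
The stem 'dog' ([vɛnomɛsa], [vɛnomɛse]) shows [s] unchanged in both environments, so [s] cannot be basic with [ʃ] derived before the PST suffix.
The alternation reflects depalatalization: palato-alveolar /dʒ/ and /ʃ/ become [g] and [s] when no front vowel follows. /ʃ/ is underlying.
The one attested form of 'sand', [niboriʃe], shows underlying /niboriʃ/. Applying the same rule when no front vowel follows gives [niborisa].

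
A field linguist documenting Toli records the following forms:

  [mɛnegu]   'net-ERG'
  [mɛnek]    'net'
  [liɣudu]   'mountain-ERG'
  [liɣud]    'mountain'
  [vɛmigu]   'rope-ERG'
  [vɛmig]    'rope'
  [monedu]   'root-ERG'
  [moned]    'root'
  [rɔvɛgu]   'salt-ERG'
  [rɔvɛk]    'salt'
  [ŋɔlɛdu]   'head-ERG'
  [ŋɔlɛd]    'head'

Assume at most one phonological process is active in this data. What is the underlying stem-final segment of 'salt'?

The stem for 'salt' ends in [g] in [rɔvɛgu] but [k] in [rɔvɛk].
If /g/ were underlying and a rule turned it into [k] in isolation, 'rope' would also alternate; but it has [g] in both [vɛmigu] and [vɛmig].
Therefore /k/ is basic and [g] is derived by intervocalic voicing (voiceless stops become voiced between vowels).

/k/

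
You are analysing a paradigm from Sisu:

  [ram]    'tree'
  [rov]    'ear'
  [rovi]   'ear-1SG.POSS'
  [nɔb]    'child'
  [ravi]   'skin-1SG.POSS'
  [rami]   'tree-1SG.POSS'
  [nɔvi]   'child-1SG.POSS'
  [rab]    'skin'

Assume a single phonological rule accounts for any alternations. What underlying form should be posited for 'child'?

/nɔb/

The stem for 'child' ends in [v] in [nɔvi] but [b] in [nɔb].
Compare 'ear', with invariant [v] in [rovi] and [rov]: an analysis with underlying /v/ and a rule producing [b] in isolation would wrongly predict alternation here too.
So /b/ is underlying, and a rule of intervocalic spirantization — voiced stops become fricatives between vowels — gives [v].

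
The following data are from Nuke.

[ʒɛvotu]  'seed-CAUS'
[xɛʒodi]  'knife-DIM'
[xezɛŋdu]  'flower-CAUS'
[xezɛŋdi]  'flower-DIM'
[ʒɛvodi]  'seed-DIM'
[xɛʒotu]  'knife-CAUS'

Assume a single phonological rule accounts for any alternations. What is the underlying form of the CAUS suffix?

/-tu/

The CAUS suffix surfaces as [-du] and [-tu], depending on the final segment of the stem.
By contrast the DIM suffix keeps its initial [d] throughout — that segment must be underlying.
The CAUS suffix is therefore /-tu/ underlyingly, with post-nasal voicing: voiceless stops become voiced after a nasal.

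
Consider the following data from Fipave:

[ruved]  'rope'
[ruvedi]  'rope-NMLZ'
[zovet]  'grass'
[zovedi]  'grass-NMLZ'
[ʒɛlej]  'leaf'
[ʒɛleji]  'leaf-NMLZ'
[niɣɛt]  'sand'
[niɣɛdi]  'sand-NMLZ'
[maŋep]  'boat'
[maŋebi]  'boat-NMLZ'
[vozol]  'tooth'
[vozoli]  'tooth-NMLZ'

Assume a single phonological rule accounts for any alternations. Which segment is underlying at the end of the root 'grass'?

/t/

'grass' shows [t] ~ [d] at the end of the stem ([zovet] vs [zovedi]).
Compare 'rope', with invariant [d] in [ruved] and [ruvedi]: an analysis with underlying /d/ and a rule producing [t] in isolation would wrongly predict alternation here too.
Therefore /t/ is basic and [d] is derived by intervocalic voicing (voiceless stops become voiced between vowels).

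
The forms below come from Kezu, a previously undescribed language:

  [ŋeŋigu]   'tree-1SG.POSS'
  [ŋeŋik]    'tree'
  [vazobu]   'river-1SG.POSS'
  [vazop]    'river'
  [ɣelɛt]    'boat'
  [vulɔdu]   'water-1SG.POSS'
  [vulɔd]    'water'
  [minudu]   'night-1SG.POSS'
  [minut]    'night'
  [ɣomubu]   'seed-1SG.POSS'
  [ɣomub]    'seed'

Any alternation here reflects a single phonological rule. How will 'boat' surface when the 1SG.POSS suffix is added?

[ɣelɛdu]

The root 'night' surfaces as [minudu] and [minut], with a stem-final [d] ~ [t] alternation.
Compare 'water', with invariant [d] in [vulɔdu] and [vulɔd]: an analysis with underlying /d/ and a rule producing [t] in isolation would wrongly predict alternation here too.
Therefore /t/ is basic and [d] is derived by intervocalic voicing (voiceless stops become voiced between vowels).
From [ɣelɛt] the stem 'boat' is /ɣelɛt/; between vowels this yields [ɣelɛdu].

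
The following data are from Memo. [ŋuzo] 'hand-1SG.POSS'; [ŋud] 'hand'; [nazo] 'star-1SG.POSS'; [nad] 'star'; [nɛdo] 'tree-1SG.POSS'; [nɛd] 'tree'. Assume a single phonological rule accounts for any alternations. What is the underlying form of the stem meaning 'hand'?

'hand' shows [z] ~ [d] at the end of the stem ([ŋuzo] vs [ŋud]).
The stem 'tree' ([nɛdo], [nɛd]) shows [d] unchanged in both environments, so [d] cannot be basic with [z] derived before the 1SG.POSS suffix.
Therefore /z/ is basic and [d] is derived by word-final hardening (voiced fricatives become stops word-finally).

/ŋuz/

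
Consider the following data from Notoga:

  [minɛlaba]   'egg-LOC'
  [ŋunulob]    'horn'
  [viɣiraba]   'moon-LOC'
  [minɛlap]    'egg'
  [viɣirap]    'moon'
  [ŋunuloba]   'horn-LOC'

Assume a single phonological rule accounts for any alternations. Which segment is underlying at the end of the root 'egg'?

/p/

The root 'egg' surfaces as [minɛlaba] and [minɛlap], with a stem-final [b] ~ [p] alternation.
If /b/ were underlying and a rule turned it into [p] in isolation, 'horn' would also alternate; but it has [b] in both [ŋunuloba] and [ŋunulob].
The alternation reflects intervocalic voicing: voiceless stops become voiced between vowels. /p/ is underlying.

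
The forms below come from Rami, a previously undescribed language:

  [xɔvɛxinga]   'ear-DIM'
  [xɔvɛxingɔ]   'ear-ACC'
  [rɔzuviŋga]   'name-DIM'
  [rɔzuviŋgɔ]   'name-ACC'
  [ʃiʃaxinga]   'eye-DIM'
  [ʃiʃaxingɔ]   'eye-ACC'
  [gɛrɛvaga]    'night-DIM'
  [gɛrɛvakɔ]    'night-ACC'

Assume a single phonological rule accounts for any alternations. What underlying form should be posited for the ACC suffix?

The ACC suffix surfaces as [-gɔ] and [-kɔ], depending on the final segment of the stem.
By contrast the DIM suffix keeps its initial [g] throughout — that segment must be underlying.
So the underlying form is /-kɔ/, and voiceless stops become voiced after a nasal.

/-kɔ/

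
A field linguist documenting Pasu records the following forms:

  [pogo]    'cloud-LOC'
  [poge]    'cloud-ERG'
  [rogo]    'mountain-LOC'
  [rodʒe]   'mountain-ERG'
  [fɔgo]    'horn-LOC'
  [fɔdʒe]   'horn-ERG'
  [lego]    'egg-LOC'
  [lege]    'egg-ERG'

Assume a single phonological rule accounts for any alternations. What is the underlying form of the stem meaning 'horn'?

'horn' shows [g] ~ [dʒ] at the end of the stem ([fɔgo] vs [fɔdʒe]).
The stem 'cloud' ([pogo], [poge]) shows [g] unchanged in both environments, so [g] cannot be basic with [dʒ] derived before the ERG suffix.
The underlying segment must be /dʒ/; palato-alveolar /dʒ/ becomes [g] when no front vowel follows, yielding [g] there.

/fɔdʒ/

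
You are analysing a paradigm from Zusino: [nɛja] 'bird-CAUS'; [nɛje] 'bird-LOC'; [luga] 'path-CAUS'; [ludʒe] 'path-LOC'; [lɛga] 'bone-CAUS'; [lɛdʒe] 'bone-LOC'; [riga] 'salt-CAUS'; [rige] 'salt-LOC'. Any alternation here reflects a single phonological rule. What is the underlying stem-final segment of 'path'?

The root 'path' surfaces as [luga] and [ludʒe], with a stem-final [g] ~ [dʒ] alternation.
But 'salt' keeps [g] in both environments ([riga], [rige]), so there is no rule changing /g/ to [dʒ] before the LOC suffix.
So /dʒ/ is underlying, and a rule of depalatalization — palato-alveolar /dʒ/ becomes [g] when no front vowel follows — gives [g].

/dʒ/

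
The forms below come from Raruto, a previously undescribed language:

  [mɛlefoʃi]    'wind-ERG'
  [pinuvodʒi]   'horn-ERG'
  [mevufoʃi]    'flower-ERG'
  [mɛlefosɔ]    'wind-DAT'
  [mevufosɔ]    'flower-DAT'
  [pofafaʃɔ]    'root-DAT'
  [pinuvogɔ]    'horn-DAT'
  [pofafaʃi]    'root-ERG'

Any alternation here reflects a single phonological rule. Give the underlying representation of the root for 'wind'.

/mɛlefos/

In [mɛlefoʃi] and [mɛlefosɔ] the final segment of 'wind' alternates: [ʃ] ~ [s].
If /ʃ/ were underlying and a rule turned it into [s] before the DAT suffix, 'root' would also alternate; but it has [ʃ] in both [pofafaʃi] and [pofafaʃɔ].
So /s/ is underlying, and a rule of palatalization before a front vowel — /g/ and /s/ become palato-alveolar [dʒ] and [ʃ] before a front vowel — gives [ʃ].
So 'wind' = /mɛlefos/.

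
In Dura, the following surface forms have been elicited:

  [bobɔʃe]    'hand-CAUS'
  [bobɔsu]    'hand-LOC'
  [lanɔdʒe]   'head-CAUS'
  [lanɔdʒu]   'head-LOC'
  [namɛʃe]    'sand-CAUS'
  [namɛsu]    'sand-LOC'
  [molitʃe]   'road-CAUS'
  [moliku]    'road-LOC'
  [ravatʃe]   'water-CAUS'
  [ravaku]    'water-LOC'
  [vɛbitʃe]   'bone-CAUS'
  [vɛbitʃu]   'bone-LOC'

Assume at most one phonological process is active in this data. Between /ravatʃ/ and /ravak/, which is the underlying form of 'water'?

/ravak/

'water' shows [tʃ] ~ [k] at the end of the stem ([ravatʃe] vs [ravaku]).
If /tʃ/ were underlying and a rule turned it into [k] before the LOC suffix, 'bone' would also alternate; but it has [tʃ] in both [vɛbitʃe] and [vɛbitʃu].
Therefore /k/ is basic and [tʃ] is derived by palatalization before a front vowel (/k/ and /s/ become palato-alveolar [tʃ] and [ʃ] before a front vowel).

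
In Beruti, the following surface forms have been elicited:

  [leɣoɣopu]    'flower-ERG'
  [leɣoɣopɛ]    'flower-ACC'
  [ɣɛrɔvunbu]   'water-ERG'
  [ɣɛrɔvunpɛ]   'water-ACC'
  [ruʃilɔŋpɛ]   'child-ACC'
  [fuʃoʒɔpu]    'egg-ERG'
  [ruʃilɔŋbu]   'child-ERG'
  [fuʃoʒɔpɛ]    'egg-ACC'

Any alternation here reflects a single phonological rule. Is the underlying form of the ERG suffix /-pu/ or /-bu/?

/-bu/

The ERG suffix surfaces as [-bu] and [-pu], depending on the final segment of the stem.
The ACC suffix, which begins with [p], is invariant after every stem; so [p] is not altered by any rule here.
So the underlying form is /-bu/, and voiced stops become voiceless after a vowel.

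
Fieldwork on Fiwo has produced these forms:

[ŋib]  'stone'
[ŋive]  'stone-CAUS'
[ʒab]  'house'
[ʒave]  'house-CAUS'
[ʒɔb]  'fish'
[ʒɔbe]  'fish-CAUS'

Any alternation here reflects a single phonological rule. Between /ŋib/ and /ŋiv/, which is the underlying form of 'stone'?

/ŋiv/

'stone' shows [b] ~ [v] at the end of the stem ([ŋib] vs [ŋive]).
If /b/ were underlying and a rule turned it into [v] before the CAUS suffix, 'fish' would also alternate; but it has [b] in both [ʒɔb] and [ʒɔbe].
The underlying segment must be /v/; voiced fricatives become stops word-finally, yielding [b] there.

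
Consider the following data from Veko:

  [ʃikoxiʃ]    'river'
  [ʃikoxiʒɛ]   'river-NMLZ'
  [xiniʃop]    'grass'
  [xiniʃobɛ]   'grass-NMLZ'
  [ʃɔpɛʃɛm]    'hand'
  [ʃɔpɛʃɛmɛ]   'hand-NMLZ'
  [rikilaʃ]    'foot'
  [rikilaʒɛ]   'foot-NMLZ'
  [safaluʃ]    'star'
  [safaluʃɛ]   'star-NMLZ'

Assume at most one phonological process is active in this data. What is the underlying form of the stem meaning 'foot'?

'foot' shows [ʃ] ~ [ʒ] at the end of the stem ([rikilaʃ] vs [rikilaʒɛ]).
But 'star' keeps [ʃ] in both environments ([safaluʃ], [safaluʃɛ]), so there is no rule changing /ʃ/ to [ʒ] before the NMLZ suffix.
The underlying segment must be /ʒ/; voiced obstruents become voiceless word-finally, yielding [ʃ] there.

/rikilaʒ/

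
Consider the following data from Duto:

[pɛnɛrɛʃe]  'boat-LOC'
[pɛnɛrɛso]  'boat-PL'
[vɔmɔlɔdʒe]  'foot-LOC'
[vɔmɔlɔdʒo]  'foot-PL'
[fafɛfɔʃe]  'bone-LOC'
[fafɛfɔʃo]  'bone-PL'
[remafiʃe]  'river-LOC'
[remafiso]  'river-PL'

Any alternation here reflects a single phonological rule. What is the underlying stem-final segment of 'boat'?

The stem for 'boat' ends in [ʃ] in [pɛnɛrɛʃe] but [s] in [pɛnɛrɛso].
If /ʃ/ were underlying and a rule turned it into [s] before the PL suffix, 'bone' would also alternate; but it has [ʃ] in both [fafɛfɔʃe] and [fafɛfɔʃo].
The alternation reflects palatalization before a front vowel: /s/ becomes palato-alveolar [ʃ] before a front vowel. /s/ is underlying.

/s/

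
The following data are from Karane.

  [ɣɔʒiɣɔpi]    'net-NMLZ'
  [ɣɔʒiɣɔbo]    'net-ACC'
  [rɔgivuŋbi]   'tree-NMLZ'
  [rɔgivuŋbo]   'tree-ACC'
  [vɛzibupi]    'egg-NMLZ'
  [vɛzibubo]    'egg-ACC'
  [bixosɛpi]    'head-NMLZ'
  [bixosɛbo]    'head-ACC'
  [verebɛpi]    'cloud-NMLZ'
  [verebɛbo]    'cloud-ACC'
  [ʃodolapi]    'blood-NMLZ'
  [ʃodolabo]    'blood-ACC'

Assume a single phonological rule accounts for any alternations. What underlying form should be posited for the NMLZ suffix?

/-pi/

The NMLZ suffix surfaces as [-bi] and [-pi], depending on the final segment of the stem.
By contrast the ACC suffix keeps its initial [b] throughout — that segment must be underlying.
So the underlying form is /-pi/, and voiceless stops become voiced after a nasal.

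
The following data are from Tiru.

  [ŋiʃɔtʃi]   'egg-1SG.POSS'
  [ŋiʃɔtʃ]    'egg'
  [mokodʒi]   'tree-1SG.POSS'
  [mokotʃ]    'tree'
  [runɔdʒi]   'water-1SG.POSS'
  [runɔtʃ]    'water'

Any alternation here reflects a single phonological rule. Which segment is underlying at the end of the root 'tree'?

In [mokodʒi] and [mokotʃ] the final segment of 'tree' alternates: [dʒ] ~ [tʃ].
If /tʃ/ were underlying and a rule turned it into [dʒ] before the 1SG.POSS suffix, 'egg' would also alternate; but it has [tʃ] in both [ŋiʃɔtʃi] and [ŋiʃɔtʃ].
The alternation reflects word-final obstruent devoicing: voiced obstruents become voiceless word-finally. /dʒ/ is underlying.

/dʒ/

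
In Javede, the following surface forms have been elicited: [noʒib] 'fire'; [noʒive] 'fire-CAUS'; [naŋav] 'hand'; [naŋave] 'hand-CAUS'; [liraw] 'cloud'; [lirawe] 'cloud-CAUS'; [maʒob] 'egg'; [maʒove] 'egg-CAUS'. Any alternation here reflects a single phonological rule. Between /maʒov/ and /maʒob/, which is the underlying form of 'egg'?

/maʒob/

'egg' shows [b] ~ [v] at the end of the stem ([maʒob] vs [maʒove]).
The stem 'hand' ([naŋav], [naŋave]) shows [v] unchanged in both environments, so [v] cannot be basic with [b] derived in isolation.
Therefore /b/ is basic and [v] is derived by intervocalic spirantization (voiced stops become fricatives between vowels).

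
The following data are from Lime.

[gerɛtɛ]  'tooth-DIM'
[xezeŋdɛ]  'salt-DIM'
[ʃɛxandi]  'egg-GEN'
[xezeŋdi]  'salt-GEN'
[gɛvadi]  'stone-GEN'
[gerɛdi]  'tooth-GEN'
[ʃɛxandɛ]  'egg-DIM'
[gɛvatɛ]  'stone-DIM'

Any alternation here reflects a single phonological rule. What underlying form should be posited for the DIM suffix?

The DIM suffix surfaces as [-dɛ] and [-tɛ], depending on the final segment of the stem.
By contrast the GEN suffix keeps its initial [d] throughout — that segment must be underlying.
The DIM suffix is therefore /-tɛ/ underlyingly, with post-nasal voicing: voiceless stops become voiced after a nasal.

/-tɛ/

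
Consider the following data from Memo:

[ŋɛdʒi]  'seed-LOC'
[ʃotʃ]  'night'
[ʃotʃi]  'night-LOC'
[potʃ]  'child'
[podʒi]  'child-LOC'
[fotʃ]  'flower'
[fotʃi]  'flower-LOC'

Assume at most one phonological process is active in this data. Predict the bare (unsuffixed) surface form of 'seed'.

[ŋɛtʃ]

In [potʃ] and [podʒi] the final segment of 'child' alternates: [tʃ] ~ [dʒ].
The stem 'night' ([ʃotʃ], [ʃotʃi]) shows [tʃ] unchanged in both environments, so [tʃ] cannot be basic with [dʒ] derived before the LOC suffix.
So /dʒ/ is underlying, and a rule of word-final obstruent devoicing — voiced obstruents become voiceless word-finally — gives [tʃ].
From [ŋɛdʒi] the stem 'seed' is /ŋɛdʒ/; word-finally this yields [ŋɛtʃ].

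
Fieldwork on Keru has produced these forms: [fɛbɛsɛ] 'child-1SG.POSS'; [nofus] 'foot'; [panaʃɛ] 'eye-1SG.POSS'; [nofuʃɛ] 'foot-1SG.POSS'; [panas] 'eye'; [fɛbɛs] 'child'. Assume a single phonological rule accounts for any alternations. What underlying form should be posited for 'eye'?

/panaʃ/

The root 'eye' surfaces as [panaʃɛ] and [panas], with a stem-final [ʃ] ~ [s] alternation.
If /s/ were underlying and a rule turned it into [ʃ] before the 1SG.POSS suffix, 'child' would also alternate; but it has [s] in both [fɛbɛsɛ] and [fɛbɛs].
So /ʃ/ is underlying, and a rule of depalatalization — palato-alveolar /ʃ/ becomes [s] when no front vowel follows — gives [s].
The underlying form of 'eye' is therefore /panaʃ/.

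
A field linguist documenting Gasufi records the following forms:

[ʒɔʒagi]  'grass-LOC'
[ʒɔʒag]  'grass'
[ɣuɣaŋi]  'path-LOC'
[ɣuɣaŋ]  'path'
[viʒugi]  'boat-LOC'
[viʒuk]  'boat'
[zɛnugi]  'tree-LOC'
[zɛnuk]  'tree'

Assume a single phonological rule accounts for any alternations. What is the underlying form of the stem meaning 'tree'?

/zɛnuk/

In [zɛnugi] and [zɛnuk] the final segment of 'tree' alternates: [g] ~ [k].
But 'grass' keeps [g] in both environments ([ʒɔʒagi], [ʒɔʒag]), so there is no rule changing /g/ to [k] in isolation.
The alternation reflects intervocalic voicing: voiceless stops become voiced between vowels. /k/ is underlying.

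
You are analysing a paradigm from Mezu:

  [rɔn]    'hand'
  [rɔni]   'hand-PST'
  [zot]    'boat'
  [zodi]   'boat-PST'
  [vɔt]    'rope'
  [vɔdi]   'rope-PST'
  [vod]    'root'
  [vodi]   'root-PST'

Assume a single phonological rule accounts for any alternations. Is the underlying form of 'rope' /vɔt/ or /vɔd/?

In [vɔt] and [vɔdi] the final segment of 'rope' alternates: [t] ~ [d].
If /d/ were underlying and a rule turned it into [t] in isolation, 'root' would also alternate; but it has [d] in both [vod] and [vodi].
Therefore /t/ is basic and [d] is derived by intervocalic voicing (voiceless stops become voiced between vowels).

/vɔt/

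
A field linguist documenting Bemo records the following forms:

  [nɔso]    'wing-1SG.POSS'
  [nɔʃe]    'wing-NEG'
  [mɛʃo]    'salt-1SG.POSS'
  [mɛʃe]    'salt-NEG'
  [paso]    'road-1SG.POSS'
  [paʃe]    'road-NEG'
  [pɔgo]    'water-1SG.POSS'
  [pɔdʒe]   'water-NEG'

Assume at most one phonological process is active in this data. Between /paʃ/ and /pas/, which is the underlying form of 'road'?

'road' shows [s] ~ [ʃ] at the end of the stem ([paso] vs [paʃe]).
But 'salt' keeps [ʃ] in both environments ([mɛʃo], [mɛʃe]), so there is no rule changing /ʃ/ to [s] before the 1SG.POSS suffix.
Therefore /s/ is basic and [ʃ] is derived by palatalization before a front vowel (/g/ and /s/ become palato-alveolar [dʒ] and [ʃ] before a front vowel).

/pas/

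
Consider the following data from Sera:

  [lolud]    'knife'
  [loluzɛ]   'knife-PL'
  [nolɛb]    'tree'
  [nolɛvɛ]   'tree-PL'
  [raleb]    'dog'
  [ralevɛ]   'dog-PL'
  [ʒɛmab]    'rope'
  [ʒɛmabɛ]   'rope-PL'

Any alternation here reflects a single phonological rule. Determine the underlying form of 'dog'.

/ralev/

In [raleb] and [ralevɛ] the final segment of 'dog' alternates: [b] ~ [v].
The stem 'rope' ([ʒɛmab], [ʒɛmabɛ]) shows [b] unchanged in both environments, so [b] cannot be basic with [v] derived before the PL suffix.
So /v/ is underlying, and a rule of word-final hardening — voiced fricatives become stops word-finally — gives [b].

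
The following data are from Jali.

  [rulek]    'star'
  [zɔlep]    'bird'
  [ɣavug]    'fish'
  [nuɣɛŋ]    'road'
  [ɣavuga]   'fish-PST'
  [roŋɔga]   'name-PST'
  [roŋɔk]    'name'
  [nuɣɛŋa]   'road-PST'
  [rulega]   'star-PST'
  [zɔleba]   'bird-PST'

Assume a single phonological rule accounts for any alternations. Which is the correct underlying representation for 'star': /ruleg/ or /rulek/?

In [rulega] and [rulek] the final segment of 'star' alternates: [g] ~ [k].
But 'fish' keeps [g] in both environments ([ɣavuga], [ɣavug]), so there is no rule changing /g/ to [k] in isolation.
The alternation reflects intervocalic voicing: voiceless stops become voiced between vowels. /k/ is underlying.

/rulek/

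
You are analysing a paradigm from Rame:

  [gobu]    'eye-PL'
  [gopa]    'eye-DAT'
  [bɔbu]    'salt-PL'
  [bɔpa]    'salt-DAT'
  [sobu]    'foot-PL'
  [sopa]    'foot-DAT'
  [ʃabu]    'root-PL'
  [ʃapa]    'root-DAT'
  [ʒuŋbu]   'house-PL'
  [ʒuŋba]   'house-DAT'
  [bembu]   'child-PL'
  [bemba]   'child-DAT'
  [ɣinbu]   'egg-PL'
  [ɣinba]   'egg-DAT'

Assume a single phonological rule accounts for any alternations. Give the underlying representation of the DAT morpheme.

/-pa/

The DAT morpheme has two allomorphs, [-ba] and [-pa].
By contrast the PL suffix keeps its initial [b] throughout — that segment must be underlying.
So the underlying form is /-pa/, and voiceless stops become voiced after a nasal.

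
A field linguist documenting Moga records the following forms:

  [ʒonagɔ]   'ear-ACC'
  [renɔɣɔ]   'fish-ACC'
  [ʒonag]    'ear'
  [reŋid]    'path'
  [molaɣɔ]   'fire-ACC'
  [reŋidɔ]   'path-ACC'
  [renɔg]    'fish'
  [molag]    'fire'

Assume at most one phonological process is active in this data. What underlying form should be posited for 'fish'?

/renɔɣ/

'fish' shows [g] ~ [ɣ] at the end of the stem ([renɔg] vs [renɔɣɔ]).
The stem 'ear' ([ʒonag], [ʒonagɔ]) shows [g] unchanged in both environments, so [g] cannot be basic with [ɣ] derived before the ACC suffix.
So /ɣ/ is underlying, and a rule of word-final hardening — voiced fricatives become stops word-finally — gives [g].
So 'fish' = /renɔɣ/.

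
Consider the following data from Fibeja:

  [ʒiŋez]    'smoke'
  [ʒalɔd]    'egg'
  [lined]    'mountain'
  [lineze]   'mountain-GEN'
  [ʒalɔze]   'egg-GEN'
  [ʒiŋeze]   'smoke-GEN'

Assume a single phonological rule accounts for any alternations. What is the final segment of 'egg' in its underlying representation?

/d/

In [ʒalɔd] and [ʒalɔze] the final segment of 'egg' alternates: [d] ~ [z].
Compare 'smoke', with invariant [z] in [ʒiŋez] and [ʒiŋeze]: an analysis with underlying /z/ and a rule producing [d] in isolation would wrongly predict alternation here too.
The underlying segment must be /d/; voiced stops become fricatives between vowels, yielding [z] there.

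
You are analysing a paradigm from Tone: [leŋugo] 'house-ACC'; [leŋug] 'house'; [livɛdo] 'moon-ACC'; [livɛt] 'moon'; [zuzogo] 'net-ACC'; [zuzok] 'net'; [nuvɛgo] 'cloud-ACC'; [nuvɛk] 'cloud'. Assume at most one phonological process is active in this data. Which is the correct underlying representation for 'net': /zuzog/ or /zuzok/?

The root 'net' surfaces as [zuzogo] and [zuzok], with a stem-final [g] ~ [k] alternation.
But 'house' keeps [g] in both environments ([leŋugo], [leŋug]), so there is no rule changing /g/ to [k] in isolation.
So /k/ is underlying, and a rule of intervocalic voicing — voiceless stops become voiced between vowels — gives [g].

/zuzok/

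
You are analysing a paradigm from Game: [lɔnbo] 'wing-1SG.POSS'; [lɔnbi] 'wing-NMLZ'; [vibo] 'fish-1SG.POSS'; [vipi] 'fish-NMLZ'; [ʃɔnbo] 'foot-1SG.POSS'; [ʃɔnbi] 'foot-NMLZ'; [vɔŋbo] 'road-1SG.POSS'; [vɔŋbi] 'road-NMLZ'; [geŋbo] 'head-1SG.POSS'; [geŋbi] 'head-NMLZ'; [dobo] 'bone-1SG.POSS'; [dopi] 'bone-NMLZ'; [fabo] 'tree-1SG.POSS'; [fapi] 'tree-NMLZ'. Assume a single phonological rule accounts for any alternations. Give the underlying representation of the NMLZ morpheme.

The NMLZ morpheme has two allomorphs, [-bi] and [-pi].
The 1SG.POSS suffix, which begins with [b], is invariant after every stem; so [b] is not altered by any rule here.
So the underlying form is /-pi/, and voiceless stops become voiced after a nasal.

/-pi/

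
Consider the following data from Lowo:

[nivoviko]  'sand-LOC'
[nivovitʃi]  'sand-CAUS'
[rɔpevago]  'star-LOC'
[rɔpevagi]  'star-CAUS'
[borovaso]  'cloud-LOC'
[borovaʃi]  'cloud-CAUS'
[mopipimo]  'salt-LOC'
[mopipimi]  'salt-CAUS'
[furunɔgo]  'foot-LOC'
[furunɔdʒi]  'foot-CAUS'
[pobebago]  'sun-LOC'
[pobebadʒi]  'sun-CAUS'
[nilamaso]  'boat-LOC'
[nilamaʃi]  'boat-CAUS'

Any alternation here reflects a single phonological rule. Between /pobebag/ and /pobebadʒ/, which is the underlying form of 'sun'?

/pobebadʒ/

In [pobebago] and [pobebadʒi] the final segment of 'sun' alternates: [g] ~ [dʒ].
But 'star' keeps [g] in both environments ([rɔpevago], [rɔpevagi]), so there is no rule changing /g/ to [dʒ] before the CAUS suffix.
Therefore /dʒ/ is basic and [g] is derived by depalatalization (palato-alveolar /tʃ/, /dʒ/ and /ʃ/ become [k], [g] and [s] when no front vowel follows).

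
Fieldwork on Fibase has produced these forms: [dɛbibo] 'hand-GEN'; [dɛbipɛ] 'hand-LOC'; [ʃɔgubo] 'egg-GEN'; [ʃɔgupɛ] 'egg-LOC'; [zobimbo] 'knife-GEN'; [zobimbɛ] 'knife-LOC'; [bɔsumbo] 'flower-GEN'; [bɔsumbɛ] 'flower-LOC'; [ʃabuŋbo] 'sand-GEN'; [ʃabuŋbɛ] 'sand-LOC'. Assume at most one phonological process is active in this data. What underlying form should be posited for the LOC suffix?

The LOC suffix surfaces as [-bɛ] and [-pɛ], depending on the final segment of the stem.
By contrast the GEN suffix keeps its initial [b] throughout — that segment must be underlying.
The LOC suffix is therefore /-pɛ/ underlyingly, with post-nasal voicing: voiceless stops become voiced after a nasal.

/-pɛ/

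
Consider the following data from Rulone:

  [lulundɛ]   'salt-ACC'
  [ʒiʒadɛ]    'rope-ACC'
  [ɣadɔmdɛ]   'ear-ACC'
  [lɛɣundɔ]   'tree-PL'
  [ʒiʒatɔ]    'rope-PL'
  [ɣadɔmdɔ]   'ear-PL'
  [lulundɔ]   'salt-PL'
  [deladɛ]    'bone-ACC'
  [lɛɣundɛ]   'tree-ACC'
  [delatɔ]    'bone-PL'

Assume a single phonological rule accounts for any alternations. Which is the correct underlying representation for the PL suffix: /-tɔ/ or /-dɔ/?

The PL suffix surfaces as [-dɔ] and [-tɔ], depending on the final segment of the stem.
The ACC suffix, which begins with [d], is invariant after every stem; so [d] is not altered by any rule here.
So the underlying form is /-tɔ/, and voiceless stops become voiced after a nasal.

/-tɔ/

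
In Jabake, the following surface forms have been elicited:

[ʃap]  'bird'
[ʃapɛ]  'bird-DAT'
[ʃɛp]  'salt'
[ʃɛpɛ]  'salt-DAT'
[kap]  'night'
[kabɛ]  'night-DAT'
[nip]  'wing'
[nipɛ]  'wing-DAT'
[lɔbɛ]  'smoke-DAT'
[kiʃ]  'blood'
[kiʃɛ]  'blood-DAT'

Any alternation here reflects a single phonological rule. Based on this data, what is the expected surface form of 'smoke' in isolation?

In [kap] and [kabɛ] the final segment of 'night' alternates: [p] ~ [b].
Compare 'wing', with invariant [p] in [nip] and [nipɛ]: an analysis with underlying /p/ and a rule producing [b] before the DAT suffix would wrongly predict alternation here too.
The alternation reflects word-final obstruent devoicing: voiced obstruents become voiceless word-finally. /b/ is underlying.
The one attested form of 'smoke', [lɔbɛ], shows underlying /lɔb/. Applying the same rule word-finally gives [lɔp].

[lɔp]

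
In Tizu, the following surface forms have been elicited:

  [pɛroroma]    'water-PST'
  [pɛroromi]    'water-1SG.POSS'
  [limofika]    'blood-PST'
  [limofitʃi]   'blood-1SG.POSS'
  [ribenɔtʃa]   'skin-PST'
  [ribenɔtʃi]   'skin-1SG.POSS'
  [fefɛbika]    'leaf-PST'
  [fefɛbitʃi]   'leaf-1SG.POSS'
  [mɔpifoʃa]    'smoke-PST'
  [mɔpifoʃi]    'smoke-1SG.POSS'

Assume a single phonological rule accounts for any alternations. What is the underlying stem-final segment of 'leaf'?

/k/

The stem for 'leaf' ends in [k] in [fefɛbika] but [tʃ] in [fefɛbitʃi].
Compare 'skin', with invariant [tʃ] in [ribenɔtʃa] and [ribenɔtʃi]: an analysis with underlying /tʃ/ and a rule producing [k] before the PST suffix would wrongly predict alternation here too.
Therefore /k/ is basic and [tʃ] is derived by palatalization before a front vowel (/k/ becomes palato-alveolar [tʃ] before a front vowel).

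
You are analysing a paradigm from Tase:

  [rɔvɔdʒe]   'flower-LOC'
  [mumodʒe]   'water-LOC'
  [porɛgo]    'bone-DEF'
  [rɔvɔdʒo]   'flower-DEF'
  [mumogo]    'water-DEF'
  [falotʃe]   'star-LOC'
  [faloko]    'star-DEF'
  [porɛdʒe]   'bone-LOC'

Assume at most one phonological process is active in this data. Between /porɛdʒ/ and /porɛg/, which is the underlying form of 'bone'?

/porɛg/

The root 'bone' surfaces as [porɛdʒe] and [porɛgo], with a stem-final [dʒ] ~ [g] alternation.
Compare 'flower', with invariant [dʒ] in [rɔvɔdʒe] and [rɔvɔdʒo]: an analysis with underlying /dʒ/ and a rule producing [g] before the DEF suffix would wrongly predict alternation here too.
The underlying segment must be /g/; /k/ and /g/ become palato-alveolar [tʃ] and [dʒ] before a front vowel, yielding [dʒ] there.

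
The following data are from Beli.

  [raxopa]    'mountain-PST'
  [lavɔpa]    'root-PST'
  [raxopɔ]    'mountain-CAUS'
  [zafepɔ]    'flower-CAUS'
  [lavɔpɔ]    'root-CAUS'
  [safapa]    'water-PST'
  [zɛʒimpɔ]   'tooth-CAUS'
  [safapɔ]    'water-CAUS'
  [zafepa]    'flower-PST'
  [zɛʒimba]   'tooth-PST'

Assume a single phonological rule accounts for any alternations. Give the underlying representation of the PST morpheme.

The PST morpheme has two allomorphs, [-ba] and [-pa].
By contrast the CAUS suffix keeps its initial [p] throughout — that segment must be underlying.
The PST suffix is therefore /-ba/ underlyingly, with post-vocalic devoicing: voiced stops become voiceless after a vowel.

/-ba/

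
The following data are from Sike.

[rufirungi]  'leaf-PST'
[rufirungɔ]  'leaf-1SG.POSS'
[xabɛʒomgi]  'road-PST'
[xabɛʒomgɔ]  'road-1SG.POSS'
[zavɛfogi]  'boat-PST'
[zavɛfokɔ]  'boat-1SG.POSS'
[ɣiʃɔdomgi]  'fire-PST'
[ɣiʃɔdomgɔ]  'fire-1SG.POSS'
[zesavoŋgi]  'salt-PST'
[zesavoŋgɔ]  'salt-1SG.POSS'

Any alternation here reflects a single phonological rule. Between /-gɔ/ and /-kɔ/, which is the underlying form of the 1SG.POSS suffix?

/-kɔ/

The 1SG.POSS morpheme has two allomorphs, [-gɔ] and [-kɔ].
The PST suffix, which begins with [g], is invariant after every stem; so [g] is not altered by any rule here.
So the underlying form is /-kɔ/, and voiceless stops become voiced after a nasal.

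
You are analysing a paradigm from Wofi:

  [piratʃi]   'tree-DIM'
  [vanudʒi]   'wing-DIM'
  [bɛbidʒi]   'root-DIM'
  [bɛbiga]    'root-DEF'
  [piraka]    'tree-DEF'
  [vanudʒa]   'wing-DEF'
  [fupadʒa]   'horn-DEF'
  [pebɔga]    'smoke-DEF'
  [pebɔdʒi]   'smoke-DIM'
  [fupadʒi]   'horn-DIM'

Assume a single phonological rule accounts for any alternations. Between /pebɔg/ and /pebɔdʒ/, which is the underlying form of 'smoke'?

/pebɔg/

In [pebɔga] and [pebɔdʒi] the final segment of 'smoke' alternates: [g] ~ [dʒ].
The stem 'horn' ([fupadʒa], [fupadʒi]) shows [dʒ] unchanged in both environments, so [dʒ] cannot be basic with [g] derived before the DEF suffix.
Therefore /g/ is basic and [dʒ] is derived by palatalization before a front vowel (/k/ and /g/ become palato-alveolar [tʃ] and [dʒ] before a front vowel).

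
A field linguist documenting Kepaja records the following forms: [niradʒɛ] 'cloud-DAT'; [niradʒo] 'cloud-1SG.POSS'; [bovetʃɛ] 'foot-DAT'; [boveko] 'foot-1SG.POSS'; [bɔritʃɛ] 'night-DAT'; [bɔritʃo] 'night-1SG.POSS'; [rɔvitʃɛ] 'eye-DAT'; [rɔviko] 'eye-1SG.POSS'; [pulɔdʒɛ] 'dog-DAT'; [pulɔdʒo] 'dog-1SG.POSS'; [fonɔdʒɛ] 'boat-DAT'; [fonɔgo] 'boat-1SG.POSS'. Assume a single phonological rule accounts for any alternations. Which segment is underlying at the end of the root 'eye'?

/k/

'eye' shows [tʃ] ~ [k] at the end of the stem ([rɔvitʃɛ] vs [rɔviko]).
The stem 'night' ([bɔritʃɛ], [bɔritʃo]) shows [tʃ] unchanged in both environments, so [tʃ] cannot be basic with [k] derived before the 1SG.POSS suffix.
Therefore /k/ is basic and [tʃ] is derived by palatalization before a front vowel (/k/ and /g/ become palato-alveolar [tʃ] and [dʒ] before a front vowel).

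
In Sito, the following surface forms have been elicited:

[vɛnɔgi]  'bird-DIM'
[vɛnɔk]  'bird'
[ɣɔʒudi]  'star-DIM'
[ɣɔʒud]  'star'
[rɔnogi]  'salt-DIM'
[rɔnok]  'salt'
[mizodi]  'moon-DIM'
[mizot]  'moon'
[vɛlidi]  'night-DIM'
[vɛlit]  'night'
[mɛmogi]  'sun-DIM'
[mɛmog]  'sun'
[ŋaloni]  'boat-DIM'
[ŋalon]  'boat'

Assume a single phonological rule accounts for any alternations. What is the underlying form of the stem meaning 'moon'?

In [mizodi] and [mizot] the final segment of 'moon' alternates: [d] ~ [t].
Compare 'star', with invariant [d] in [ɣɔʒudi] and [ɣɔʒud]: an analysis with underlying /d/ and a rule producing [t] in isolation would wrongly predict alternation here too.
The underlying segment must be /t/; voiceless stops become voiced between vowels, yielding [d] there.

/mizot/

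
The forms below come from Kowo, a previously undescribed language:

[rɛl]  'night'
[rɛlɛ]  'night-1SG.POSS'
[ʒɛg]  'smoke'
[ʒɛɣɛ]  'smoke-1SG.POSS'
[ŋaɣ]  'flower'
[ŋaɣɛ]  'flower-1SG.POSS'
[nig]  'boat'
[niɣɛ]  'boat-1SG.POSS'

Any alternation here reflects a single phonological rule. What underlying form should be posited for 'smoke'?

The stem for 'smoke' ends in [g] in [ʒɛg] but [ɣ] in [ʒɛɣɛ].
The stem 'flower' ([ŋaɣ], [ŋaɣɛ]) shows [ɣ] unchanged in both environments, so [ɣ] cannot be basic with [g] derived in isolation.
The underlying segment must be /g/; voiced stops become fricatives between vowels, yielding [ɣ] there.

/ʒɛg/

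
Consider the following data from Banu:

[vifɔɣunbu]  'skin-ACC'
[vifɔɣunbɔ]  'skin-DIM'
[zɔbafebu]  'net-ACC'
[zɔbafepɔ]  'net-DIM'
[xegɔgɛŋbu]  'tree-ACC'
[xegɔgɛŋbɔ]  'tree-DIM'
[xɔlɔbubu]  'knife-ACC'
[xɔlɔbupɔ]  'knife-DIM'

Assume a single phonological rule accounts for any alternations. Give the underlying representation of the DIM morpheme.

The DIM morpheme has two allomorphs, [-bɔ] and [-pɔ].
The ACC suffix, which begins with [b], is invariant after every stem; so [b] is not altered by any rule here.
So the underlying form is /-pɔ/, and voiceless stops become voiced after a nasal.

/-pɔ/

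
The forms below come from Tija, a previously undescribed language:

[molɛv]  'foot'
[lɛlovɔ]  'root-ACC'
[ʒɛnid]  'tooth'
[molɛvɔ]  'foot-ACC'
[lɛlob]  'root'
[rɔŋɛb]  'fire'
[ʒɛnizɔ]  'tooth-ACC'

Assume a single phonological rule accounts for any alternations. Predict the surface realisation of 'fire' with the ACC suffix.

[rɔŋɛvɔ]

The root 'root' surfaces as [lɛlob] and [lɛlovɔ], with a stem-final [b] ~ [v] alternation.
But 'foot' keeps [v] in both environments ([molɛv], [molɛvɔ]), so there is no rule changing /v/ to [b] in isolation.
So /b/ is underlying, and a rule of intervocalic spirantization — voiced stops become fricatives between vowels — gives [v].
From [rɔŋɛb] the stem 'fire' is /rɔŋɛb/; between vowels this yields [rɔŋɛvɔ].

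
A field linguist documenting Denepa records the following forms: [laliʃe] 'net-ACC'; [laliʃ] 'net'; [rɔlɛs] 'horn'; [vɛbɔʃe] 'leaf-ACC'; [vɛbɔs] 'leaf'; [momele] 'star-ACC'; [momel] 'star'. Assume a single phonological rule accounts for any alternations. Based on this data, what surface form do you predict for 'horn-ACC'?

In [vɛbɔʃe] and [vɛbɔs] the final segment of 'leaf' alternates: [ʃ] ~ [s].
Compare 'net', with invariant [ʃ] in [laliʃe] and [laliʃ]: an analysis with underlying /ʃ/ and a rule producing [s] in isolation would wrongly predict alternation here too.
The underlying segment must be /s/; /s/ becomes palato-alveolar [ʃ] before a front vowel, yielding [ʃ] there.
The one attested form of 'horn', [rɔlɛs], shows underlying /rɔlɛs/. Applying the same rule before a front vowel gives [rɔlɛʃe].

[rɔlɛʃe]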